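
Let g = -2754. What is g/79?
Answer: -2754/79 ≈ -34.861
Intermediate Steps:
g/79 = -2754/79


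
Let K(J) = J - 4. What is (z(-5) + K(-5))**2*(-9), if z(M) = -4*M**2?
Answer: -106929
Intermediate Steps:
K(J) = -4 + J
(z(-5) + K(-5))**2*(-9) = (-4*(-5)**2 + (-4 - 5))**2*(-9) = (-4*25 - 9)**2*(-9) = (-100 - 9)**2*(-9) = (-109)**2*(-9) = 11881*(-9) = -106929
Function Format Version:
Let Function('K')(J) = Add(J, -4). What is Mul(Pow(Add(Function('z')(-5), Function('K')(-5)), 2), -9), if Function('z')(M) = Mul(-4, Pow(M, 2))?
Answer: -106929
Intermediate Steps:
Function('K')(J) = Add(-4, J)
Mul(Pow(Add(Function('z')(-5), Function('K')(-5)), 2), -9) = Mul(Pow(Add(Mul(-4, Pow(-5, 2)), Add(-4, -5)), 2), -9) = Mul(Pow(Add(Mul(-4, 25), -9), 2), -9) = Mul(Pow(Add(-100, -9), 2), -9) = Mul(Pow(-109, 2), -9) = Mul(11881, -9) = -106929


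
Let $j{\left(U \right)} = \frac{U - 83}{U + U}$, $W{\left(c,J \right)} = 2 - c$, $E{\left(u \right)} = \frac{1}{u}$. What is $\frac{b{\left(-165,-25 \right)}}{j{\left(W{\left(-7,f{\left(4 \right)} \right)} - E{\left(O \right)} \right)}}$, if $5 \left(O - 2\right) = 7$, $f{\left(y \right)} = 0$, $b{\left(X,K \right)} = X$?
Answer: $\frac{16280}{421} \approx 38.67$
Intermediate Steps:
$O = \frac{17}{5}$ ($O = 2 + \frac{1}{5} \cdot 7 = 2 + \frac{7}{5} = \frac{17}{5} \approx 3.4$)
$j{\left(U \right)} = \frac{-83 + U}{2 U}$
$\frac{b{\left(-165,-25 \right)}}{j{\left(W{\left(-7,f{\left(4 \right)} \right)} - E{\left(O \right)} \right)}} = - \frac{165}{\frac{1}{2} \frac{1}{\left(2 - -7\right) - \frac{1}{\frac{17}{5}}} \left(-83 + \left(\left(2 - -7\right) - \frac{1}{\frac{17}{5}}\right)\right)} = - \frac{165}{\frac{1}{2} \frac{1}{\left(2 + 7\right) - \frac{5}{17}} \left(-83 + \left(\left(2 + 7\right) - \frac{5}{17}\right)\right)} = - \frac{165}{\frac{1}{2} \frac{1}{9 - \frac{5}{17}} \left(-83 + \left(9 - \frac{5}{17}\right)\right)} = - \frac{165}{\frac{1}{2} \frac{1}{\frac{148}{17}} \left(-83 + \frac{148}{17}\right)} = - \frac{165}{\frac{1}{2} \cdot \frac{17}{148} \left(- \frac{1263}{17}\right)} = - \frac{165}{- \frac{1263}{296}} = \left(-165\right) \left(- \frac{296}{1263}\right) = \frac{16280}{421}$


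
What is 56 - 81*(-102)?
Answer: 8318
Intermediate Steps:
56 - 81*(-102) = 56 + 8262 = 8318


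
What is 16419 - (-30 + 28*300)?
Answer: 8049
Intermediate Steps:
16419 - (-30 + 28*300) = 16419 - (-30 + 8400) = 16419 - 1*8370 = 16419 - 8370 = 8049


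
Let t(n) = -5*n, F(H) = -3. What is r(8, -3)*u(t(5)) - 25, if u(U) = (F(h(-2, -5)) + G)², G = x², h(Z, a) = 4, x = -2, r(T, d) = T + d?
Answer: -20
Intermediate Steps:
G = 4 (G = (-2)² = 4)
u(U) = 1 (u(U) = (-3 + 4)² = 1² = 1)
r(8, -3)*u(t(5)) - 25 = (8 - 3)*1 - 25 = 5*1 - 25 = 5 - 25 = -20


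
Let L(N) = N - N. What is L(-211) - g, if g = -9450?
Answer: 9450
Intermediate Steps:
L(N) = 0
L(-211) - g = 0 - 1*(-9450) = 0 + 9450 = 9450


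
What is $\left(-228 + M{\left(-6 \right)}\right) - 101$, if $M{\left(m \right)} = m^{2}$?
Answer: $-293$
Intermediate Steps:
$\left(-228 + M{\left(-6 \right)}\right) - 101 = \left(-228 + \left(-6\right)^{2}\right) - 101 = \left(-228 + 36\right) - 101 = -192 - 101 = -293$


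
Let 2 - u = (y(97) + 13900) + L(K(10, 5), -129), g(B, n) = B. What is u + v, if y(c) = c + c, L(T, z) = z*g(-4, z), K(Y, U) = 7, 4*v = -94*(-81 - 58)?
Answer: -22683/2 ≈ -11342.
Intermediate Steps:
v = 6533/2 (v = (-94*(-81 - 58))/4 = (-94*(-139))/4 = (¼)*13066 = 6533/2 ≈ 3266.5)
L(T, z) = -4*z (L(T, z) = z*(-4) = -4*z)
y(c) = 2*c
u = -14608 (u = 2 - ((2*97 + 13900) - 4*(-129)) = 2 - ((194 + 13900) + 516) = 2 - (14094 + 516) = 2 - 1*14610 = 2 - 14610 = -14608)
u + v = -14608 + 6533/2 = -22683/2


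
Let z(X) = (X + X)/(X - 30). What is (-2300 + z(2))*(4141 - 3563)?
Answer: -9306378/7 ≈ -1.3295e+6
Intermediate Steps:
z(X) = 2*X/(-30 + X) (z(X) = (2*X)/(-30 + X) = 2*X/(-30 + X))
(-2300 + z(2))*(4141 - 3563) = (-2300 + 2*2/(-30 + 2))*(4141 - 3563) = (-2300 + 2*2/(-28))*578 = (-2300 + 2*2*(-1/28))*578 = (-2300 - 1/7)*578 = -16101/7*578 = -9306378/7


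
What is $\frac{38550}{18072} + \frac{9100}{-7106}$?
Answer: $\frac{9123425}{10701636} \approx 0.85253$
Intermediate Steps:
$\frac{38550}{18072} + \frac{9100}{-7106} = 38550 \cdot \frac{1}{18072} + 9100 \left(- \frac{1}{7106}\right) = \frac{6425}{3012} - \frac{4550}{3553} = \frac{9123425}{10701636}$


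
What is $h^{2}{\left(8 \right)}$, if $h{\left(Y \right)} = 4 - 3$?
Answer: $1$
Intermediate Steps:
$h{\left(Y \right)} = 1$
$h^{2}{\left(8 \right)} = 1^{2} = 1$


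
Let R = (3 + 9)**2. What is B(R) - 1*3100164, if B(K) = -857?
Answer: -3101021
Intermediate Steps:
R = 144 (R = 12**2 = 144)
B(R) - 1*3100164 = -857 - 1*3100164 = -857 - 3100164 = -3101021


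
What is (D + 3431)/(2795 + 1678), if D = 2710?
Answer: 2047/1491 ≈ 1.3729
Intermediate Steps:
(D + 3431)/(2795 + 1678) = (2710 + 3431)/(2795 + 1678) = 6141/4473 = 6141*(1/4473) = 2047/1491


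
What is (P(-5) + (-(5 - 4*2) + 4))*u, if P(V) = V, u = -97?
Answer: -194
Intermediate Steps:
(P(-5) + (-(5 - 4*2) + 4))*u = (-5 + (-(5 - 4*2) + 4))*(-97) = (-5 + (-(5 - 8) + 4))*(-97) = (-5 + (-1*(-3) + 4))*(-97) = (-5 + (3 + 4))*(-97) = (-5 + 7)*(-97) = 2*(-97) = -194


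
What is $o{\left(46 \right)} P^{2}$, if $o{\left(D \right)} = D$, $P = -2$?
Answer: $184$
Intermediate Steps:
$o{\left(46 \right)} P^{2} = 46 \left(-2\right)^{2} = 46 \cdot 4 = 184$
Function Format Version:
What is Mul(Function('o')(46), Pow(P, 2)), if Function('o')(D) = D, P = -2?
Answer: 184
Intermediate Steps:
Mul(Function('o')(46), Pow(P, 2)) = Mul(46, Pow(-2, 2)) = Mul(46, 4) = 184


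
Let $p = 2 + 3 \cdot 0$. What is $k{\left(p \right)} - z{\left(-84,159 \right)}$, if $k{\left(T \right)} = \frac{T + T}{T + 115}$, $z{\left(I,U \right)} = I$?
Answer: $\frac{9832}{117} \approx 84.034$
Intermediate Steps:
$p = 2$ ($p = 2 + 0 = 2$)
$k{\left(T \right)} = \frac{2 T}{115 + T}$
$k{\left(p \right)} - z{\left(-84,159 \right)} = 2 \cdot 2 \frac{1}{115 + 2} - -84 = 2 \cdot 2 \cdot \frac{1}{117} + 84 = \frac{4}{117} + 84 = \frac{9832}{117}$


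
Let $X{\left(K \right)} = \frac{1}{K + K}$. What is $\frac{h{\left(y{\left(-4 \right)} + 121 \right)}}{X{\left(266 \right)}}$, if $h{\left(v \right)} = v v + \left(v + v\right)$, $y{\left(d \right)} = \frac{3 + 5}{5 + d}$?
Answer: $8990268$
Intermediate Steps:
$y{\left(d \right)} = \frac{8}{5 + d}$
$X{\left(K \right)} = \frac{1}{2 K}$
$h{\left(v \right)} = v^{2} + 2 v$
$\frac{h{\left(y{\left(-4 \right)} + 121 \right)}}{X{\left(266 \right)}} = \frac{\left(\frac{8}{5 - 4} + 121\right) \left(2 + \left(\frac{8}{5 - 4} + 121\right)\right)}{\frac{1}{2} \cdot \frac{1}{266}} = \frac{\left(\frac{8}{1} + 121\right) \left(2 + \left(\frac{8}{1} + 121\right)\right)}{\frac{1}{2} \cdot \frac{1}{266}} = \left(8 \cdot 1 + 121\right) \left(2 + \left(8 \cdot 1 + 121\right)\right) \frac{1}{\frac{1}{532}} = \left(8 + 121\right) \left(2 + \left(8 + 121\right)\right) 532 = 129 \left(2 + 129\right) 532 = 129 \cdot 131 \cdot 532 = 16899 \cdot 532 = 8990268$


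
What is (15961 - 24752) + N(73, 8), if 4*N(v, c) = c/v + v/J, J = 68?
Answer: -174548223/19856 ≈ -8790.7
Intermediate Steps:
N(v, c) = v/272 + c/(4*v) (N(v, c) = (c/v + v/68)/4 = (v/68 + c/v)/4 = v/272 + c/(4*v))
(15961 - 24752) + N(73, 8) = (15961 - 24752) + ((1/272)*73 + (¼)*8/73) = -8791 + (73/272 + (¼)*8*(1/73)) = -8791 + (73/272 + 2/73) = -8791 + 5873/19856 = -174548223/19856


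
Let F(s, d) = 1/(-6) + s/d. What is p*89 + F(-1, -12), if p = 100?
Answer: 106799/12 ≈ 8899.9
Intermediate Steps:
F(s, d) = -⅙ + s/d (F(s, d) = 1*(-⅙) + s/d = -⅙ + s/d)
p*89 + F(-1, -12) = 100*89 + (-1 - ⅙*(-12))/(-12) = 8900 - (-1 + 2)/12 = 8900 - 1/12*1 = 8900 - 1/12 = 106799/12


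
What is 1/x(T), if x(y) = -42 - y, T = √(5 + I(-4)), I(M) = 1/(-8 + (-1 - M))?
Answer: -35/1466 + √30/4398 ≈ -0.022629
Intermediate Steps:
I(M) = 1/(-9 - M)
T = 2*√30/5 (T = √(5 - 1/(9 - 4)) = √(5 - 1/5) = √(5 - 1*⅕) = √(5 - ⅕) = √(24/5) = 2*√30/5 ≈ 2.1909)
1/x(T) = 1/(-42 - 2*√30/5)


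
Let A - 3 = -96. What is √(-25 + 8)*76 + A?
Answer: -93 + 76*I*√17 ≈ -93.0 + 313.36*I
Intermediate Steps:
A = -93 (A = 3 - 96 = -93)
√(-25 + 8)*76 + A = √(-25 + 8)*76 - 93 = √(-17)*76 - 93 = (I*√17)*76 - 93 = 76*I*√17 - 93 = -93 + 76*I*√17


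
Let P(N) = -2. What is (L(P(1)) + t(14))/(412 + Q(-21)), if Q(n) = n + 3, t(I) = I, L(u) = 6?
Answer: 10/197 ≈ 0.050761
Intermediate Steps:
Q(n) = 3 + n
(L(P(1)) + t(14))/(412 + Q(-21)) = (6 + 14)/(412 + (3 - 21)) = 20/(412 - 18) = 20/394 = 20*(1/394) = 10/197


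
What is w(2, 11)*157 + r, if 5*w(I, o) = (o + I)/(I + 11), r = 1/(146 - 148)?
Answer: 309/10 ≈ 30.900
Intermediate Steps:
r = -½ (r = 1/(-2) = -½ ≈ -0.50000)
w(I, o) = (I + o)/(5*(11 + I)) (w(I, o) = ((o + I)/(I + 11))/5 = ((I + o)/(11 + I))/5 = (I + o)/(5*(11 + I)))
w(2, 11)*157 + r = ((2 + 11)/(5*(11 + 2)))*157 - ½ = ((⅕)*13/13)*157 - ½ = ((⅕)*(1/13)*13)*157 - ½ = (⅕)*157 - ½ = 157/5 - ½ = 309/10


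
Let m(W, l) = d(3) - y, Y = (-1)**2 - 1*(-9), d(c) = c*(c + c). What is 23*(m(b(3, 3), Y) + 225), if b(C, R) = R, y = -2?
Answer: 5635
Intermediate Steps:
d(c) = 2*c**2 (d(c) = c*(2*c) = 2*c**2)
Y = 10 (Y = 1 + 9 = 10)
m(W, l) = 20 (m(W, l) = 2*3**2 - 1*(-2) = 2*9 + 2 = 18 + 2 = 20)
23*(m(b(3, 3), Y) + 225) = 23*(20 + 225) = 23*245 = 5635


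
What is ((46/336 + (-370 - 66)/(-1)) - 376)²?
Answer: 102070609/28224 ≈ 3616.4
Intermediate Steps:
((46/336 + (-370 - 66)/(-1)) - 376)² = ((46*(1/336) - 436*(-1)) - 376)² = ((23/168 + 436) - 376)² = (73271/168 - 376)² = (10103/168)² = 102070609/28224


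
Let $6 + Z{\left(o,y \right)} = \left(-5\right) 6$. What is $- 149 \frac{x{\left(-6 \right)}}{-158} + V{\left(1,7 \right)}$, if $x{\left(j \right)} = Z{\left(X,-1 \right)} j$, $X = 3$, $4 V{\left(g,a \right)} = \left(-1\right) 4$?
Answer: $\frac{16013}{79} \approx 202.7$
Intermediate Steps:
$V{\left(g,a \right)} = -1$ ($V{\left(g,a \right)} = \frac{\left(-1\right) 4}{4} = \frac{1}{4} \left(-4\right) = -1$)
$Z{\left(o,y \right)} = -36$ ($Z{\left(o,y \right)} = -6 - 30 = -36$)
$x{\left(j \right)} = - 36 j$
$- 149 \frac{x{\left(-6 \right)}}{-158} + V{\left(1,7 \right)} = - 149 \frac{\left(-36\right) \left(-6\right)}{-158} - 1 = - 149 \cdot 216 \left(- \frac{1}{158}\right) - 1 = \left(-149\right) \left(- \frac{108}{79}\right) - 1 = \frac{16092}{79} - 1 = \frac{16013}{79}$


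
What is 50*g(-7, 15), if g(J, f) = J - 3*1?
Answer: -500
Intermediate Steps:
g(J, f) = -3 + J (g(J, f) = J - 3 = -3 + J)
50*g(-7, 15) = 50*(-3 - 7) = 50*(-10) = -500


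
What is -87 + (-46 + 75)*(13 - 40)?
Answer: -870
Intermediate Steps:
-87 + (-46 + 75)*(13 - 40) = -87 + 29*(-27) = -87 - 783 = -870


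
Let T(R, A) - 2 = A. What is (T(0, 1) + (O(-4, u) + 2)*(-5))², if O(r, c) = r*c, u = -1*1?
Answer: 729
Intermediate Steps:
u = -1
T(R, A) = 2 + A
O(r, c) = c*r
(T(0, 1) + (O(-4, u) + 2)*(-5))² = ((2 + 1) + (-1*(-4) + 2)*(-5))² = (3 + (4 + 2)*(-5))² = (3 + 6*(-5))² = (3 - 30)² = (-27)² = 729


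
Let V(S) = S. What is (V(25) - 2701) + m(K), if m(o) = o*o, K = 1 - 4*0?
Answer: -2675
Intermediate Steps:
K = 1 (K = 1 + 0 = 1)
m(o) = o²
(V(25) - 2701) + m(K) = (25 - 2701) + 1² = -2676 + 1 = -2675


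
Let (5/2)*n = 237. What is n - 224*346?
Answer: -387046/5 ≈ -77409.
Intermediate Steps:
n = 474/5 (n = (⅖)*237 = 474/5 ≈ 94.800)
n - 224*346 = 474/5 - 224*346 = 474/5 - 77504 = -387046/5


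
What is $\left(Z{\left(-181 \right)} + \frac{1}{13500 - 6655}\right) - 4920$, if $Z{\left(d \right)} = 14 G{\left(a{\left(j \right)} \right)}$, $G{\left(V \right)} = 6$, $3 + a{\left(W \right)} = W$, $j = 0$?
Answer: $- \frac{33102419}{6845} \approx -4836.0$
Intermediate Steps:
$a{\left(W \right)} = -3 + W$
$Z{\left(d \right)} = 84$ ($Z{\left(d \right)} = 14 \cdot 6 = 84$)
$\left(Z{\left(-181 \right)} + \frac{1}{13500 - 6655}\right) - 4920 = \left(84 + \frac{1}{13500 - 6655}\right) - 4920 = \left(84 + \frac{1}{6845}\right) - 4920 = \frac{574981}{6845} - 4920 = - \frac{33102419}{6845}$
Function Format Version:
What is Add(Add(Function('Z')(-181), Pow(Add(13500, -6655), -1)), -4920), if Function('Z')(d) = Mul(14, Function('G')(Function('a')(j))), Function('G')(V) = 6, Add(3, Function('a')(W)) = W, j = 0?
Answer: Rational(-33102419, 6845) ≈ -4836.0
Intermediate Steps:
Function('a')(W) = Add(-3, W)
Function('Z')(d) = 84 (Function('Z')(d) = Mul(14, 6) = 84)
Add(Add(Function('Z')(-181), Pow(Add(13500, -6655), -1)), -4920) = Add(Add(84, Pow(Add(13500, -6655), -1)), -4920) = Add(Add(84, Pow(6845, -1)), -4920) = Add(Add(84, Rational(1, 6845)), -4920) = Add(Rational(574981, 6845), -4920) = Rational(-33102419, 6845)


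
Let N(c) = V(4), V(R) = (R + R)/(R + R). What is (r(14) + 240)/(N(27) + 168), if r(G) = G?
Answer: 254/169 ≈ 1.5030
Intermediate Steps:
V(R) = 1 (V(R) = (2*R)/((2*R)) = (2*R)*(1/(2*R)) = 1)
N(c) = 1
(r(14) + 240)/(N(27) + 168) = (14 + 240)/(1 + 168) = 254/169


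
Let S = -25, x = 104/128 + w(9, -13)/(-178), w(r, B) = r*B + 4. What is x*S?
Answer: -51525/1424 ≈ -36.183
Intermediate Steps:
w(r, B) = 4 + B*r (w(r, B) = B*r + 4 = 4 + B*r)
x = 2061/1424 (x = 104/128 + (4 - 13*9)/(-178) = 104*(1/128) + (4 - 117)*(-1/178) = 13/16 - 113*(-1/178) = 13/16 + 113/178 = 2061/1424 ≈ 1.4473)
x*S = (2061/1424)*(-25) = -51525/1424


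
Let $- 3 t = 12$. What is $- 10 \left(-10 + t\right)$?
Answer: $140$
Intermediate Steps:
$t = -4$ ($t = \left(- \frac{1}{3}\right) 12 = -4$)
$- 10 \left(-10 + t\right) = - 10 \left(-10 - 4\right) = \left(-10\right) \left(-14\right) = 140$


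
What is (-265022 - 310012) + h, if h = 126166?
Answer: -448868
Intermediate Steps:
(-265022 - 310012) + h = (-265022 - 310012) + 126166 = -575034 + 126166 = -448868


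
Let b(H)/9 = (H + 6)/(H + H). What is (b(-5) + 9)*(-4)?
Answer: -162/5 ≈ -32.400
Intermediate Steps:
b(H) = 9*(6 + H)/(2*H) (b(H) = 9*((H + 6)/(H + H)) = 9*((6 + H)/((2*H))) = 9*((6 + H)*(1/(2*H))) = 9*((6 + H)/(2*H)) = 9*(6 + H)/(2*H))
(b(-5) + 9)*(-4) = ((9/2 + 27/(-5)) + 9)*(-4) = ((9/2 + 27*(-⅕)) + 9)*(-4) = ((9/2 - 27/5) + 9)*(-4) = (-9/10 + 9)*(-4) = (81/10)*(-4) = -162/5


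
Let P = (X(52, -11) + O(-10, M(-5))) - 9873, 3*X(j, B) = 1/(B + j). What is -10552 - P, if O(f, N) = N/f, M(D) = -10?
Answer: -83641/123 ≈ -680.01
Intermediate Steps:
X(j, B) = 1/(3*(B + j))
P = -1214255/123 (P = (1/(3*(-11 + 52)) - 10/(-10)) - 9873 = ((⅓)/41 - 10*(-⅒)) - 9873 = ((⅓)*(1/41) + 1) - 9873 = (1/123 + 1) - 9873 = 124/123 - 9873 = -1214255/123 ≈ -9872.0)
-10552 - P = -10552 - 1*(-1214255/123) = -10552 + 1214255/123 = -83641/123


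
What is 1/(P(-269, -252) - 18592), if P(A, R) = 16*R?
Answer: -1/22624 ≈ -4.4201e-5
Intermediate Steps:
1/(P(-269, -252) - 18592) = 1/(16*(-252) - 18592) = 1/(-4032 - 18592) = 1/(-22624) = -1/22624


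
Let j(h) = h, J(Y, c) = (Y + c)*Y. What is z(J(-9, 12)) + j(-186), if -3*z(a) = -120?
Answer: -146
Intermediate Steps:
J(Y, c) = Y*(Y + c)
z(a) = 40 (z(a) = -1/3*(-120) = 40)
z(J(-9, 12)) + j(-186) = 40 - 186 = -146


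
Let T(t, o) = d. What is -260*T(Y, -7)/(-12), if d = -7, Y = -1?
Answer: -455/3 ≈ -151.67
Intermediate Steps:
T(t, o) = -7
-260*T(Y, -7)/(-12) = -(-1820)/(-12) = -(-1820)*(-1)/12 = -260*7/12 = -455/3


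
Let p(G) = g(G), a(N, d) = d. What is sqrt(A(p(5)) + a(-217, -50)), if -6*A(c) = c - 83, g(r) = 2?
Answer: I*sqrt(146)/2 ≈ 6.0415*I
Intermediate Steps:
p(G) = 2
A(c) = 83/6 - c/6 (A(c) = -(c - 83)/6 = -(-83 + c)/6 = 83/6 - c/6)
sqrt(A(p(5)) + a(-217, -50)) = sqrt((83/6 - 1/6*2) - 50) = sqrt((83/6 - 1/3) - 50) = sqrt(27/2 - 50) = sqrt(-73/2) = I*sqrt(146)/2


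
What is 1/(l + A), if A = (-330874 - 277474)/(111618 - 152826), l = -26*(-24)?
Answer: 10302/6580535 ≈ 0.0015655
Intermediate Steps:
l = 624
A = 152087/10302 (A = -608348/(-41208) = -608348*(-1/41208) = 152087/10302 ≈ 14.763)
1/(l + A) = 1/(624 + 152087/10302) = 1/(6580535/10302) = 10302/6580535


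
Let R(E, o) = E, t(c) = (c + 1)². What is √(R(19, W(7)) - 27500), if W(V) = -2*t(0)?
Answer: I*√27481 ≈ 165.77*I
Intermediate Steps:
t(c) = (1 + c)²
W(V) = -2 (W(V) = -2*(1 + 0)² = -2*1² = -2*1 = -2)
√(R(19, W(7)) - 27500) = √(19 - 27500) = √(-27481) = I*√27481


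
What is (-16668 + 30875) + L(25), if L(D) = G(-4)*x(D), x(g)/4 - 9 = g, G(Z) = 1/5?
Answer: 71171/5 ≈ 14234.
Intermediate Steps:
G(Z) = 1/5
x(g) = 36 + 4*g
L(D) = 36/5 + 4*D/5 (L(D) = (36 + 4*D)/5 = 36/5 + 4*D/5)
(-16668 + 30875) + L(25) = (-16668 + 30875) + (36/5 + (4/5)*25) = 14207 + (36/5 + 20) = 14207 + 136/5 = 71171/5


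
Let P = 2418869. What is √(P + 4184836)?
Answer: 3*√733745 ≈ 2569.8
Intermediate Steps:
√(P + 4184836) = √(2418869 + 4184836) = √6603705 = 3*√733745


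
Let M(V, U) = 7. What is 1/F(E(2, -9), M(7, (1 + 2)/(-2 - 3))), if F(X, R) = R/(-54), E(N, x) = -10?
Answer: -54/7 ≈ -7.7143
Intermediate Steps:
F(X, R) = -R/54 (F(X, R) = R*(-1/54) = -R/54)
1/F(E(2, -9), M(7, (1 + 2)/(-2 - 3))) = 1/(-1/54*7) = 1/(-7/54) = -54/7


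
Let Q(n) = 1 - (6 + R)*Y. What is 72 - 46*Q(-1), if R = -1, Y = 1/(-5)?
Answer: -20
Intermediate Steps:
Y = -1/5 ≈ -0.20000
Q(n) = 2 (Q(n) = 1 - (6 - 1)*(-1)/5 = 1 - 5*(-1)/5 = 1 - 1*(-1) = 1 + 1 = 2)
72 - 46*Q(-1) = 72 - 46*2 = 72 - 92 = -20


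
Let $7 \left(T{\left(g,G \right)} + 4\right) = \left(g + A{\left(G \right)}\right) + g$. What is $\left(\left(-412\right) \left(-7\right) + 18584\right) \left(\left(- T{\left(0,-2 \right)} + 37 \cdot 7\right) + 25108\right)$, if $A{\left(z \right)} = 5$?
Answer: $\frac{3812545056}{7} \approx 5.4465 \cdot 10^{8}$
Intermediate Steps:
$T{\left(g,G \right)} = - \frac{23}{7} + \frac{2 g}{7}$ ($T{\left(g,G \right)} = -4 + \frac{\left(g + 5\right) + g}{7} = -4 + \frac{\left(5 + g\right) + g}{7} = -4 + \frac{5 + 2 g}{7} = -4 + \left(\frac{5}{7} + \frac{2 g}{7}\right) = - \frac{23}{7} + \frac{2 g}{7}$)
$\left(\left(-412\right) \left(-7\right) + 18584\right) \left(\left(- T{\left(0,-2 \right)} + 37 \cdot 7\right) + 25108\right) = \left(\left(-412\right) \left(-7\right) + 18584\right) \left(\left(- (- \frac{23}{7} + \frac{2}{7} \cdot 0) + 37 \cdot 7\right) + 25108\right) = \left(2884 + 18584\right) \left(\left(- (- \frac{23}{7} + 0) + 259\right) + 25108\right) = 21468 \left(\left(\left(-1\right) \left(- \frac{23}{7}\right) + 259\right) + 25108\right) = 21468 \left(\left(\frac{23}{7} + 259\right) + 25108\right) = 21468 \left(\frac{1836}{7} + 25108\right) = 21468 \cdot \frac{177592}{7} = \frac{3812545056}{7}$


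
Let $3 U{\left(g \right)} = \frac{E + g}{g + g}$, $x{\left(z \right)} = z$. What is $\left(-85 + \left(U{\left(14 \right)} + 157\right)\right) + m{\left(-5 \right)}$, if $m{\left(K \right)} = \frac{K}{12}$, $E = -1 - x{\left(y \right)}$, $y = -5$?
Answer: $\frac{6031}{84} \approx 71.798$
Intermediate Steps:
$E = 4$ ($E = -1 - -5 = -1 + 5 = 4$)
$U{\left(g \right)} = \frac{4 + g}{6 g}$ ($U{\left(g \right)} = \frac{\left(4 + g\right) \frac{1}{g + g}}{3} = \frac{\left(4 + g\right) \frac{1}{2 g}}{3} = \frac{\frac{1}{2} \frac{1}{g} \left(4 + g\right)}{3} = \frac{4 + g}{6 g}$)
$m{\left(K \right)} = \frac{K}{12}$ ($m{\left(K \right)} = K \frac{1}{12} = \frac{K}{12}$)
$\left(-85 + \left(U{\left(14 \right)} + 157\right)\right) + m{\left(-5 \right)} = \left(-85 + \left(\frac{4 + 14}{6 \cdot 14} + 157\right)\right) + \frac{1}{12} \left(-5\right) = \left(-85 + \left(\frac{1}{6} \cdot \frac{1}{14} \cdot 18 + 157\right)\right) - \frac{5}{12} = \left(-85 + \left(\frac{3}{14} + 157\right)\right) - \frac{5}{12} = \left(-85 + \frac{2201}{14}\right) - \frac{5}{12} = \frac{1011}{14} - \frac{5}{12} = \frac{6031}{84}$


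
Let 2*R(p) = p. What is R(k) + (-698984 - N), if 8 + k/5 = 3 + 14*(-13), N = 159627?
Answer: -1718157/2 ≈ -8.5908e+5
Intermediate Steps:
k = -935 (k = -40 + 5*(3 + 14*(-13)) = -40 + 5*(3 - 182) = -40 + 5*(-179) = -40 - 895 = -935)
R(p) = p/2
R(k) + (-698984 - N) = (1/2)*(-935) + (-698984 - 1*159627) = -935/2 + (-698984 - 159627) = -935/2 - 858611 = -1718157/2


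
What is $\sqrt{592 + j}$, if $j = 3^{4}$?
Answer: $\sqrt{673} \approx 25.942$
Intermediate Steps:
$j = 81$
$\sqrt{592 + j} = \sqrt{592 + 81} = \sqrt{673}$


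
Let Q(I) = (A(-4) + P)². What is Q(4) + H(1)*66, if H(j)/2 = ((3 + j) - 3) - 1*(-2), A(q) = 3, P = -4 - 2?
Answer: 405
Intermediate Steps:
P = -6
Q(I) = 9 (Q(I) = (3 - 6)² = (-3)² = 9)
H(j) = 4 + 2*j (H(j) = 2*(((3 + j) - 3) - 1*(-2)) = 2*(j + 2) = 2*(2 + j) = 4 + 2*j)
Q(4) + H(1)*66 = 9 + (4 + 2*1)*66 = 9 + (4 + 2)*66 = 9 + 6*66 = 9 + 396 = 405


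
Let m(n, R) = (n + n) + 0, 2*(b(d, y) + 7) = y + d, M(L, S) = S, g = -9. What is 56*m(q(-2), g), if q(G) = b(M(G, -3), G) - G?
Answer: -840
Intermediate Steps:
b(d, y) = -7 + d/2 + y/2 (b(d, y) = -7 + (y + d)/2 = -7 + (d + y)/2 = -7 + (d/2 + y/2) = -7 + d/2 + y/2)
q(G) = -17/2 - G/2 (q(G) = (-7 + (½)*(-3) + G/2) - G = (-7 - 3/2 + G/2) - G = (-17/2 + G/2) - G = -17/2 - G/2)
m(n, R) = 2*n (m(n, R) = 2*n + 0 = 2*n)
56*m(q(-2), g) = 56*(2*(-17/2 - ½*(-2))) = 56*(2*(-17/2 + 1)) = 56*(2*(-15/2)) = 56*(-15) = -840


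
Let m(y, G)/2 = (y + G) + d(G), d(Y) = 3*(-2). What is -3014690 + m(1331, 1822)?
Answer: -3008396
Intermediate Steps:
d(Y) = -6
m(y, G) = -12 + 2*G + 2*y (m(y, G) = 2*((y + G) - 6) = 2*((G + y) - 6) = 2*(-6 + G + y) = -12 + 2*G + 2*y)
-3014690 + m(1331, 1822) = -3014690 + (-12 + 2*1822 + 2*1331) = -3014690 + (-12 + 3644 + 2662) = -3014690 + 6294 = -3008396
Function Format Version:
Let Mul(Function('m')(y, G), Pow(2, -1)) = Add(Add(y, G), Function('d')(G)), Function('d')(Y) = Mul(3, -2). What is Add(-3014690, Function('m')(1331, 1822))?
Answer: -3008396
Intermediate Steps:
Function('d')(Y) = -6
Function('m')(y, G) = Add(-12, Mul(2, G), Mul(2, y)) (Function('m')(y, G) = Mul(2, Add(Add(y, G), -6)) = Mul(2, Add(Add(G, y), -6)) = Mul(2, Add(-6, G, y)) = Add(-12, Mul(2, G), Mul(2, y)))
Add(-3014690, Function('m')(1331, 1822)) = Add(-3014690, Add(-12, Mul(2, 1822), Mul(2, 1331))) = Add(-3014690, Add(-12, 3644, 2662)) = Add(-3014690, 6294) = -3008396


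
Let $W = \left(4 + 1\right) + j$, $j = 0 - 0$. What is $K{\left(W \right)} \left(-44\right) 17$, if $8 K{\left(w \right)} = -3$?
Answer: $\frac{561}{2} \approx 280.5$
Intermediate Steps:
$j = 0$ ($j = 0 + 0 = 0$)
$W = 5$ ($W = \left(4 + 1\right) + 0 = 5 + 0 = 5$)
$K{\left(w \right)} = - \frac{3}{8}$ ($K{\left(w \right)} = \frac{1}{8} \left(-3\right) = - \frac{3}{8}$)
$K{\left(W \right)} \left(-44\right) 17 = \left(- \frac{3}{8}\right) \left(-44\right) 17 = \frac{33}{2} \cdot 17 = \frac{561}{2}$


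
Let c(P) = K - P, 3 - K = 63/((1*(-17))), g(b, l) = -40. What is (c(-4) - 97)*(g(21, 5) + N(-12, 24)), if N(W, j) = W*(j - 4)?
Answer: 410760/17 ≈ 24162.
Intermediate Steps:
K = 114/17 (K = 3 - 63/(1*(-17)) = 3 - 63/(-17) = 3 - 63*(-1)/17 = 3 - 1*(-63/17) = 3 + 63/17 = 114/17 ≈ 6.7059)
c(P) = 114/17 - P
N(W, j) = W*(-4 + j)
(c(-4) - 97)*(g(21, 5) + N(-12, 24)) = ((114/17 - 1*(-4)) - 97)*(-40 - 12*(-4 + 24)) = ((114/17 + 4) - 97)*(-40 - 12*20) = (182/17 - 97)*(-40 - 240) = -1467/17*(-280) = 410760/17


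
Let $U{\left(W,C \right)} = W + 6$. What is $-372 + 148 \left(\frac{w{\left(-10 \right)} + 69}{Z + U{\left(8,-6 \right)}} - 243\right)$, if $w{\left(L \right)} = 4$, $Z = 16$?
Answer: $- \frac{539638}{15} \approx -35976.0$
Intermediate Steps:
$U{\left(W,C \right)} = 6 + W$
$-372 + 148 \left(\frac{w{\left(-10 \right)} + 69}{Z + U{\left(8,-6 \right)}} - 243\right) = -372 + 148 \left(\frac{4 + 69}{16 + \left(6 + 8\right)} - 243\right) = -372 + 148 \left(\frac{73}{16 + 14} - 243\right) = -372 + 148 \left(\frac{73}{30} - 243\right) = -372 + 148 \left(- \frac{7217}{30}\right) = -372 - \frac{534058}{15} = - \frac{539638}{15}$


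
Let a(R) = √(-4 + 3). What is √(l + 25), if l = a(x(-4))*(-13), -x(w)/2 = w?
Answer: √(25 - 13*I) ≈ 5.1564 - 1.2606*I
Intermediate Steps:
x(w) = -2*w
a(R) = I (a(R) = √(-1) = I)
l = -13*I (l = I*(-13) = -13*I ≈ -13.0*I)
√(l + 25) = √(-13*I + 25) = √(25 - 13*I)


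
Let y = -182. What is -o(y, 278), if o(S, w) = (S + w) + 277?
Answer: -373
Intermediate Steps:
o(S, w) = 277 + S + w
-o(y, 278) = -(277 - 182 + 278) = -1*373 = -373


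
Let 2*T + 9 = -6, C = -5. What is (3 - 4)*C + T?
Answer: -5/2 ≈ -2.5000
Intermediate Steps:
T = -15/2 (T = -9/2 + (½)*(-6) = -9/2 - 3 = -15/2 ≈ -7.5000)
(3 - 4)*C + T = (3 - 4)*(-5) - 15/2 = -1*(-5) - 15/2 = 5 - 15/2 = -5/2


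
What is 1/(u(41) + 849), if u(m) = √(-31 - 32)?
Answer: 283/240288 - I*√7/240288 ≈ 0.0011778 - 1.1011e-5*I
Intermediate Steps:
u(m) = 3*I*√7 (u(m) = √(-63) = 3*I*√7)
1/(u(41) + 849) = 1/(3*I*√7 + 849) = 1/(849 + 3*I*√7)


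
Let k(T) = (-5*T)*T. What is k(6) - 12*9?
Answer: -288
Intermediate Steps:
k(T) = -5*T²
k(6) - 12*9 = -5*6² - 12*9 = -5*36 - 108 = -180 - 108 = -288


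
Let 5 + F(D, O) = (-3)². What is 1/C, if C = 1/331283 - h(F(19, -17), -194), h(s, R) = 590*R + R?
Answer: 331283/37982921083 ≈ 8.7219e-6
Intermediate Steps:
F(D, O) = 4 (F(D, O) = -5 + (-3)² = -5 + 9 = 4)
h(s, R) = 591*R
C = 37982921083/331283 (C = 1/331283 - 591*(-194) = 1/331283 - 1*(-114654) = 1/331283 + 114654 = 37982921083/331283 ≈ 1.1465e+5)
1/C = 1/(37982921083/331283) = 331283/37982921083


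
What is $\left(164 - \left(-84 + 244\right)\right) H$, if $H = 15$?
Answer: $60$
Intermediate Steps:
$\left(164 - \left(-84 + 244\right)\right) H = \left(164 - \left(-84 + 244\right)\right) 15 = \left(164 - 160\right) 15 = 4 \cdot 15 = 60$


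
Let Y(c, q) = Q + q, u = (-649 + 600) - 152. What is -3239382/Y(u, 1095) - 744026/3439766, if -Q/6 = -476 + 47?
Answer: -1857574316001/2103416909 ≈ -883.12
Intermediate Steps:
Q = 2574 (Q = -6*(-476 + 47) = -6*(-429) = 2574)
u = -201 (u = -49 - 152 = -201)
Y(c, q) = 2574 + q
-3239382/Y(u, 1095) - 744026/3439766 = -3239382/(2574 + 1095) - 744026/3439766 = -3239382/3669 - 744026*1/3439766 = -3239382*1/3669 - 372013/1719883 = -1079794/1223 - 372013/1719883 = -1857574316001/2103416909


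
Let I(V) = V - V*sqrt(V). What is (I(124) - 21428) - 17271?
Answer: -38575 - 248*sqrt(31) ≈ -39956.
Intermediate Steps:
I(V) = V - V**(3/2)
(I(124) - 21428) - 17271 = ((124 - 124**(3/2)) - 21428) - 17271 = ((124 - 248*sqrt(31)) - 21428) - 17271 = (-21304 - 248*sqrt(31)) - 17271 = -38575 - 248*sqrt(31)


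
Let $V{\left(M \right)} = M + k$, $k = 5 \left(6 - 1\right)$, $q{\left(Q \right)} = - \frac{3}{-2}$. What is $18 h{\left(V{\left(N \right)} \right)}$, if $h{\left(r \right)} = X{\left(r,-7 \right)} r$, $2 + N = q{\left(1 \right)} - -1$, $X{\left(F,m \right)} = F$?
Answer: $\frac{23409}{2} \approx 11705.0$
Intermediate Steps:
$q{\left(Q \right)} = \frac{3}{2}$ ($q{\left(Q \right)} = \left(-3\right) \left(- \frac{1}{2}\right) = \frac{3}{2}$)
$N = \frac{1}{2}$ ($N = -2 + \left(\frac{3}{2} - -1\right) = -2 + \left(\frac{3}{2} + 1\right) = -2 + \frac{5}{2} = \frac{1}{2} \approx 0.5$)
$k = 25$ ($k = 5 \cdot 5 = 25$)
$V{\left(M \right)} = 25 + M$ ($V{\left(M \right)} = M + 25 = 25 + M$)
$h{\left(r \right)} = r^{2}$ ($h{\left(r \right)} = r r = r^{2}$)
$18 h{\left(V{\left(N \right)} \right)} = 18 \left(25 + \frac{1}{2}\right)^{2} = 18 \left(\frac{51}{2}\right)^{2} = 18 \cdot \frac{2601}{4} = \frac{23409}{2}$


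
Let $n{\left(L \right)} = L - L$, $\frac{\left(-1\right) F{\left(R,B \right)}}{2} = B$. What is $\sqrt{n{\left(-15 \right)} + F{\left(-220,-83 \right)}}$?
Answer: $\sqrt{166} \approx 12.884$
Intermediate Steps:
$F{\left(R,B \right)} = - 2 B$
$n{\left(L \right)} = 0$
$\sqrt{n{\left(-15 \right)} + F{\left(-220,-83 \right)}} = \sqrt{0 - -166} = \sqrt{0 + 166} = \sqrt{166}$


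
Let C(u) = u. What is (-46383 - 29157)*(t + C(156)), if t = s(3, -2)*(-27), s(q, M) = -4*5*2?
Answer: -93367440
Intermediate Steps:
s(q, M) = -40 (s(q, M) = -20*2 = -40)
t = 1080 (t = -40*(-27) = 1080)
(-46383 - 29157)*(t + C(156)) = (-46383 - 29157)*(1080 + 156) = -75540*1236 = -93367440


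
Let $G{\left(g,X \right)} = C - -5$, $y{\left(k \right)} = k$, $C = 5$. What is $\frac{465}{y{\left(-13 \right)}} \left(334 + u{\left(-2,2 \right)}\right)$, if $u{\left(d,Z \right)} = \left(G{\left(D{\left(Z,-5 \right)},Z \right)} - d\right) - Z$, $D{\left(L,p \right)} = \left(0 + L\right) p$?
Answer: $- \frac{159960}{13} \approx -12305.0$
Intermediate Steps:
$D{\left(L,p \right)} = L p$
$G{\left(g,X \right)} = 10$ ($G{\left(g,X \right)} = 5 - -5 = 5 + 5 = 10$)
$u{\left(d,Z \right)} = 10 - Z - d$ ($u{\left(d,Z \right)} = \left(10 - d\right) - Z = 10 - Z - d$)
$\frac{465}{y{\left(-13 \right)}} \left(334 + u{\left(-2,2 \right)}\right) = \frac{465}{-13} \left(334 - -10\right) = 465 \left(- \frac{1}{13}\right) \left(334 + \left(10 - 2 + 2\right)\right) = - \frac{465 \left(334 + 10\right)}{13} = \left(- \frac{465}{13}\right) 344 = - \frac{159960}{13}$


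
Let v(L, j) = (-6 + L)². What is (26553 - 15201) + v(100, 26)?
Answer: 20188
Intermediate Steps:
(26553 - 15201) + v(100, 26) = (26553 - 15201) + (-6 + 100)² = 11352 + 94² = 11352 + 8836 = 20188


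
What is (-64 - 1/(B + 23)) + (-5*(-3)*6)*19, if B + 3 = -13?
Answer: 11521/7 ≈ 1645.9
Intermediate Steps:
B = -16 (B = -3 - 13 = -16)
(-64 - 1/(B + 23)) + (-5*(-3)*6)*19 = (-64 - 1/(-16 + 23)) + (-5*(-3)*6)*19 = (-64 - 1/7) + (15*6)*19 = (-64 - 1*⅐) + 90*19 = (-64 - ⅐) + 1710 = -449/7 + 1710 = 11521/7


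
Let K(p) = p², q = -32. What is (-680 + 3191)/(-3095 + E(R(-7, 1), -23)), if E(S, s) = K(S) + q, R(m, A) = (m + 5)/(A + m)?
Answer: -22599/28142 ≈ -0.80303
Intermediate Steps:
R(m, A) = (5 + m)/(A + m)
E(S, s) = -32 + S² (E(S, s) = S² - 32 = -32 + S²)
(-680 + 3191)/(-3095 + E(R(-7, 1), -23)) = (-680 + 3191)/(-3095 + (-32 + ((5 - 7)/(1 - 7))²)) = 2511/(-3095 + (-32 + (-2/(-6))²)) = 2511/(-3095 + (-32 + (-⅙*(-2))²)) = 2511/(-3095 + (-32 + (⅓)²)) = 2511/(-3095 + (-32 + ⅑)) = 2511/(-3095 - 287/9) = 2511/(-28142/9) = 2511*(-9/28142) = -22599/28142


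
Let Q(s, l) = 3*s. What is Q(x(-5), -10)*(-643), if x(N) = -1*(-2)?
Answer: -3858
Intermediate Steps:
x(N) = 2
Q(x(-5), -10)*(-643) = (3*2)*(-643) = 6*(-643) = -3858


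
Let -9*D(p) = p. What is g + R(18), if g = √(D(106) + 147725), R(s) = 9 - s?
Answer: -9 + 7*√27131/3 ≈ 375.33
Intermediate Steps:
D(p) = -p/9
g = 7*√27131/3 (g = √(-⅑*106 + 147725) = √(-106/9 + 147725) = √(1329419/9) = 7*√27131/3 ≈ 384.33)
g + R(18) = 7*√27131/3 + (9 - 1*18) = 7*√27131/3 + (9 - 18) = 7*√27131/3 - 9 = -9 + 7*√27131/3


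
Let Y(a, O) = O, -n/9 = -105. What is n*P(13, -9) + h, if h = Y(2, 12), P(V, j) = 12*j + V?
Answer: -89763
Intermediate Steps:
n = 945 (n = -9*(-105) = 945)
P(V, j) = V + 12*j
h = 12
n*P(13, -9) + h = 945*(13 + 12*(-9)) + 12 = 945*(13 - 108) + 12 = 945*(-95) + 12 = -89775 + 12 = -89763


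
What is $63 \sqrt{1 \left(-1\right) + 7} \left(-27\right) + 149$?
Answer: $149 - 1701 \sqrt{6} \approx -4017.6$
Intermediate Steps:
$63 \sqrt{1 \left(-1\right) + 7} \left(-27\right) + 149 = 63 \sqrt{-1 + 7} \left(-27\right) + 149 = 63 \sqrt{6} \left(-27\right) + 149 = 63 \left(- 27 \sqrt{6}\right) + 149 = - 1701 \sqrt{6} + 149 = 149 - 1701 \sqrt{6}$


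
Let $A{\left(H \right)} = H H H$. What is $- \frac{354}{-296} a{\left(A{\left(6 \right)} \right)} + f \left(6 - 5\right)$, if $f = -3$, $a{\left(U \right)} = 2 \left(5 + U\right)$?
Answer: $\frac{38895}{74} \approx 525.61$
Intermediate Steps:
$A{\left(H \right)} = H^{3}$ ($A{\left(H \right)} = H^{2} H = H^{3}$)
$a{\left(U \right)} = 10 + 2 U$
$- \frac{354}{-296} a{\left(A{\left(6 \right)} \right)} + f \left(6 - 5\right) = - \frac{354}{-296} \left(10 + 2 \cdot 6^{3}\right) - 3 \left(6 - 5\right) = \left(-354\right) \left(- \frac{1}{296}\right) \left(10 + 2 \cdot 216\right) - 3 = \frac{177 \left(10 + 432\right)}{148} - 3 = \frac{177}{148} \cdot 442 - 3 = \frac{39117}{74} - 3 = \frac{38895}{74}$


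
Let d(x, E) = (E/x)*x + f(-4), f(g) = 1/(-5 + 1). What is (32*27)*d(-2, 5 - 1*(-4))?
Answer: 7560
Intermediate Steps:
f(g) = -¼ (f(g) = 1/(-4) = -¼)
d(x, E) = -¼ + E (d(x, E) = (E/x)*x - ¼ = E - ¼ = -¼ + E)
(32*27)*d(-2, 5 - 1*(-4)) = (32*27)*(-¼ + (5 - 1*(-4))) = 864*(-¼ + (5 + 4)) = 864*(-¼ + 9) = 864*(35/4) = 7560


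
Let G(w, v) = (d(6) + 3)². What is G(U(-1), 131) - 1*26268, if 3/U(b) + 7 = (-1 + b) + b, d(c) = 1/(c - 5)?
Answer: -26252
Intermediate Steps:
d(c) = 1/(-5 + c)
U(b) = 3/(-8 + 2*b) (U(b) = 3/(-7 + ((-1 + b) + b)) = 3/(-7 + (-1 + 2*b)) = 3/(-8 + 2*b))
G(w, v) = 16 (G(w, v) = (1/(-5 + 6) + 3)² = (1/1 + 3)² = (1 + 3)² = 4² = 16)
G(U(-1), 131) - 1*26268 = 16 - 1*26268 = 16 - 26268 = -26252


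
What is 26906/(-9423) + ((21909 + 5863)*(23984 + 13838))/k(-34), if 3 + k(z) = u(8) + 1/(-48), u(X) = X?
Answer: 475096760883002/2252097 ≈ 2.1096e+8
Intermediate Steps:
k(z) = 239/48 (k(z) = -3 + (8 + 1/(-48)) = -3 + (8 - 1/48) = -3 + 383/48 = 239/48)
26906/(-9423) + ((21909 + 5863)*(23984 + 13838))/k(-34) = 26906/(-9423) + ((21909 + 5863)*(23984 + 13838))/(239/48) = 26906*(-1/9423) + (27772*37822)*(48/239) = -26906/9423 + 1050392584*(48/239) = -26906/9423 + 50418844032/239 = 475096760883002/2252097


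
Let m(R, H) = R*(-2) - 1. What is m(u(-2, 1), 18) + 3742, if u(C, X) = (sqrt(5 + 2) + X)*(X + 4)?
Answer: 3731 - 10*sqrt(7) ≈ 3704.5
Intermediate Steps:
u(C, X) = (4 + X)*(X + sqrt(7)) (u(C, X) = (sqrt(7) + X)*(4 + X) = (X + sqrt(7))*(4 + X) = (4 + X)*(X + sqrt(7)))
m(R, H) = -1 - 2*R (m(R, H) = -2*R - 1 = -1 - 2*R)
m(u(-2, 1), 18) + 3742 = (-1 - 2*(1**2 + 4*1 + 4*sqrt(7) + 1*sqrt(7))) + 3742 = (-1 - 2*(1 + 4 + 4*sqrt(7) + sqrt(7))) + 3742 = (-1 - 2*(5 + 5*sqrt(7))) + 3742 = (-1 + (-10 - 10*sqrt(7))) + 3742 = (-11 - 10*sqrt(7)) + 3742 = 3731 - 10*sqrt(7)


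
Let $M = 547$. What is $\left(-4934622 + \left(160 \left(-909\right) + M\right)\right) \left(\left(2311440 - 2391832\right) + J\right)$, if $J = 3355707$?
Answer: $-16637011672225$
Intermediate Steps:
$\left(-4934622 + \left(160 \left(-909\right) + M\right)\right) \left(\left(2311440 - 2391832\right) + J\right) = \left(-4934622 + \left(160 \left(-909\right) + 547\right)\right) \left(\left(2311440 - 2391832\right) + 3355707\right) = \left(-4934622 + \left(-145440 + 547\right)\right) \left(\left(2311440 - 2391832\right) + 3355707\right) = \left(-4934622 - 144893\right) \left(-80392 + 3355707\right) = \left(-5079515\right) 3275315 = -16637011672225$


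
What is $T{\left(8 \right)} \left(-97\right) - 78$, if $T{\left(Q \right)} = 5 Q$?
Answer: $-3958$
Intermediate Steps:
$T{\left(8 \right)} \left(-97\right) - 78 = 5 \cdot 8 \left(-97\right) - 78 = 40 \left(-97\right) - 78 = -3880 - 78 = -3958$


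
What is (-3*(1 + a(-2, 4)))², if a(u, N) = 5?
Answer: 324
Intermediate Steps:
(-3*(1 + a(-2, 4)))² = (-3*(1 + 5))² = (-3*6)² = (-18)² = 324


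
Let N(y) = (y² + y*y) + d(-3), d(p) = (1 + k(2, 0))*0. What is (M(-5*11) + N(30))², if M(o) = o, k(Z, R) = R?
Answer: 3045025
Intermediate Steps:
d(p) = 0 (d(p) = (1 + 0)*0 = 1*0 = 0)
N(y) = 2*y² (N(y) = (y² + y*y) + 0 = (y² + y²) + 0 = 2*y² + 0 = 2*y²)
(M(-5*11) + N(30))² = (-5*11 + 2*30²)² = (-55 + 2*900)² = (-55 + 1800)² = 1745² = 3045025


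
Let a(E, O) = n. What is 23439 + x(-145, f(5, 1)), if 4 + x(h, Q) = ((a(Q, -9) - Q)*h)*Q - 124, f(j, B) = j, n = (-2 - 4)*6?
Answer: 53036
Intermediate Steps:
n = -36 (n = -6*6 = -36)
a(E, O) = -36
x(h, Q) = -128 + Q*h*(-36 - Q) (x(h, Q) = -4 + (((-36 - Q)*h)*Q - 124) = -4 + ((h*(-36 - Q))*Q - 124) = -4 + (Q*h*(-36 - Q) - 124) = -4 + (-124 + Q*h*(-36 - Q)) = -128 + Q*h*(-36 - Q))
23439 + x(-145, f(5, 1)) = 23439 + (-128 - 1*(-145)*5² - 36*5*(-145)) = 23439 + (-128 - 1*(-145)*25 + 26100) = 23439 + (-128 + 3625 + 26100) = 23439 + 29597 = 53036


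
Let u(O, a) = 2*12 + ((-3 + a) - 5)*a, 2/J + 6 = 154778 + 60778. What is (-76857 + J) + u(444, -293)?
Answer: 1224324001/107775 ≈ 11360.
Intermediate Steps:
J = 1/107775 (J = 2/(-6 + (154778 + 60778)) = 2/(-6 + 215556) = 2/215550 = 2*(1/215550) = 1/107775 ≈ 9.2786e-6)
u(O, a) = 24 + a*(-8 + a) (u(O, a) = 24 + (-8 + a)*a = 24 + a*(-8 + a))
(-76857 + J) + u(444, -293) = (-76857 + 1/107775) + (24 + (-293)² - 8*(-293)) = -8283263174/107775 + (24 + 85849 + 2344) = -8283263174/107775 + 88217 = 1224324001/107775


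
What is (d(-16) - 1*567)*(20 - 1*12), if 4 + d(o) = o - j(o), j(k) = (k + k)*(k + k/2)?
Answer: -10840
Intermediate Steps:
j(k) = 3*k**2 (j(k) = (2*k)*(k + k*(1/2)) = (2*k)*(k + k/2) = (2*k)*(3*k/2) = 3*k**2)
d(o) = -4 + o - 3*o**2 (d(o) = -4 + (o - 3*o**2) = -4 + o - 3*o**2)
(d(-16) - 1*567)*(20 - 1*12) = ((-4 - 16 - 3*(-16)**2) - 1*567)*(20 - 1*12) = ((-4 - 16 - 3*256) - 567)*(20 - 12) = ((-4 - 16 - 768) - 567)*8 = (-788 - 567)*8 = -1355*8 = -10840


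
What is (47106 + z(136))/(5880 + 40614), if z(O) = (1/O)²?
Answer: 124467511/122850432 ≈ 1.0132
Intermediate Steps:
z(O) = O⁻²
(47106 + z(136))/(5880 + 40614) = (47106 + 136⁻²)/(5880 + 40614) = (47106 + 1/18496)/46494 = (871272577/18496)*(1/46494) = 124467511/122850432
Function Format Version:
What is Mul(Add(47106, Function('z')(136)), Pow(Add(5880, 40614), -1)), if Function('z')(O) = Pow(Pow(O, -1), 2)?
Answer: Rational(124467511, 122850432) ≈ 1.0132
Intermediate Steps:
Function('z')(O) = Pow(O, -2)
Mul(Add(47106, Function('z')(136)), Pow(Add(5880, 40614), -1)) = Mul(Add(47106, Pow(136, -2)), Pow(Add(5880, 40614), -1)) = Mul(Add(47106, Rational(1, 18496)), Pow(46494, -1)) = Mul(Rational(871272577, 18496), Rational(1, 46494)) = Rational(124467511, 122850432)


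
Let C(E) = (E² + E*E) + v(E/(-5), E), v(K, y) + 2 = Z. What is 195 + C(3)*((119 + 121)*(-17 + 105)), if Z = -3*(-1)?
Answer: 401475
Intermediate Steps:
Z = 3
v(K, y) = 1 (v(K, y) = -2 + 3 = 1)
C(E) = 1 + 2*E² (C(E) = (E² + E*E) + 1 = (E² + E²) + 1 = 2*E² + 1 = 1 + 2*E²)
195 + C(3)*((119 + 121)*(-17 + 105)) = 195 + (1 + 2*3²)*((119 + 121)*(-17 + 105)) = 195 + (1 + 2*9)*(240*88) = 195 + (1 + 18)*21120 = 195 + 19*21120 = 195 + 401280 = 401475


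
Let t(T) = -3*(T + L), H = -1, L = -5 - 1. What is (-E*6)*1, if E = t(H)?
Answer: -126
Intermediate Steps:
L = -6
t(T) = 18 - 3*T (t(T) = -3*(T - 6) = -3*(-6 + T) = 18 - 3*T)
E = 21 (E = 18 - 3*(-1) = 18 + 3 = 21)
(-E*6)*1 = (-1*21*6)*1 = -21*6*1 = -126*1 = -126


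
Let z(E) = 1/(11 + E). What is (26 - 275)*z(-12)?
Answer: 249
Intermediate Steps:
(26 - 275)*z(-12) = (26 - 275)/(11 - 12) = -249/(-1) = -249*(-1) = 249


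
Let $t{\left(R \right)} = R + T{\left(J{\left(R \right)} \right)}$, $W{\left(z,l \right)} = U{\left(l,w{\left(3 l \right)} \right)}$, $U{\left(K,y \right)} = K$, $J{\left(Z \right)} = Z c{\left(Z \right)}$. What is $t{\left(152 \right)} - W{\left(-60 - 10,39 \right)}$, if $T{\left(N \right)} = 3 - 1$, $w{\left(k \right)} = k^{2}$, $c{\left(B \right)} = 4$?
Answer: $115$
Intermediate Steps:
$J{\left(Z \right)} = 4 Z$ ($J{\left(Z \right)} = Z 4 = 4 Z$)
$T{\left(N \right)} = 2$ ($T{\left(N \right)} = 3 - 1 = 2$)
$W{\left(z,l \right)} = l$
$t{\left(R \right)} = 2 + R$ ($t{\left(R \right)} = R + 2 = 2 + R$)
$t{\left(152 \right)} - W{\left(-60 - 10,39 \right)} = \left(2 + 152\right) - 39 = 154 - 39 = 115$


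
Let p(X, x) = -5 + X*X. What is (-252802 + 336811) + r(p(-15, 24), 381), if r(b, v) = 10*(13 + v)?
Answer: 87949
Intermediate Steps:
p(X, x) = -5 + X**2
r(b, v) = 130 + 10*v
(-252802 + 336811) + r(p(-15, 24), 381) = (-252802 + 336811) + (130 + 10*381) = 84009 + (130 + 3810) = 84009 + 3940 = 87949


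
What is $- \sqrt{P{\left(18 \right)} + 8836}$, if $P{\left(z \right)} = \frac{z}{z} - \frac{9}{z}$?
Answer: $- \frac{\sqrt{35346}}{2} \approx -94.003$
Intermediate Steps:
$P{\left(z \right)} = 1 - \frac{9}{z}$
$- \sqrt{P{\left(18 \right)} + 8836} = - \sqrt{\frac{-9 + 18}{18} + 8836} = - \sqrt{\frac{1}{18} \cdot 9 + 8836} = - \sqrt{\frac{1}{2} + 8836} = - \sqrt{\frac{17673}{2}} = - \frac{\sqrt{35346}}{2}$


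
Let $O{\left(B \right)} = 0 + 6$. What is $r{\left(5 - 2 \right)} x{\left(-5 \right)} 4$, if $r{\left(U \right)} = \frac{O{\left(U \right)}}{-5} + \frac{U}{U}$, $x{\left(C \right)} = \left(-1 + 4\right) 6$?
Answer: $- \frac{72}{5} \approx -14.4$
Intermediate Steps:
$O{\left(B \right)} = 6$
$x{\left(C \right)} = 18$ ($x{\left(C \right)} = 3 \cdot 6 = 18$)
$r{\left(U \right)} = - \frac{1}{5}$ ($r{\left(U \right)} = \frac{6}{-5} + \frac{U}{U} = 6 \left(- \frac{1}{5}\right) + 1 = - \frac{6}{5} + 1 = - \frac{1}{5}$)
$r{\left(5 - 2 \right)} x{\left(-5 \right)} 4 = \left(- \frac{1}{5}\right) 18 \cdot 4 = \left(- \frac{18}{5}\right) 4 = - \frac{72}{5}$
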